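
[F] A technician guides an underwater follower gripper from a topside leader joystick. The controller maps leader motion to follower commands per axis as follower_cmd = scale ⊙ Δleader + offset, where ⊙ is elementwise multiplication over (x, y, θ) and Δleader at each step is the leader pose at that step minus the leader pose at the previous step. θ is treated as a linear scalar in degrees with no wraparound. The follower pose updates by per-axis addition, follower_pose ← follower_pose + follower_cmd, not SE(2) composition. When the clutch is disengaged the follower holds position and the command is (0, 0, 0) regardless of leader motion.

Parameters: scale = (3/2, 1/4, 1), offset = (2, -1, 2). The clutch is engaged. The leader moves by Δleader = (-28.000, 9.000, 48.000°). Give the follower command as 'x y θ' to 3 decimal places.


axis x: 3/2·-28.000 + 2 = -40.000
axis y: 1/4·9.000 + -1 = 1.250
axis θ: 1·48.000 + 2 = 50.000

-40.000 1.250 50.000


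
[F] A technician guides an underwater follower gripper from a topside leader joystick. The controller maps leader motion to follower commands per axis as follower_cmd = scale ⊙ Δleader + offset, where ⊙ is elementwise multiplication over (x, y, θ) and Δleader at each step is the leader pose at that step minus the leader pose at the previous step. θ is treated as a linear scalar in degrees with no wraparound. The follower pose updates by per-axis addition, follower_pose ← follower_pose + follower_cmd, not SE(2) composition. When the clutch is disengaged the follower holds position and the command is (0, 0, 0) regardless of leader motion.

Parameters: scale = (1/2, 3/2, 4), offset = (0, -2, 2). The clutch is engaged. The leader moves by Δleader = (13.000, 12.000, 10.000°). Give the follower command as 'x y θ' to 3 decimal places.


6.500 16.000 42.000

axis x: 1/2·13.000 + 0 = 6.500
axis y: 3/2·12.000 + -2 = 16.000
axis θ: 4·10.000 + 2 = 42.000


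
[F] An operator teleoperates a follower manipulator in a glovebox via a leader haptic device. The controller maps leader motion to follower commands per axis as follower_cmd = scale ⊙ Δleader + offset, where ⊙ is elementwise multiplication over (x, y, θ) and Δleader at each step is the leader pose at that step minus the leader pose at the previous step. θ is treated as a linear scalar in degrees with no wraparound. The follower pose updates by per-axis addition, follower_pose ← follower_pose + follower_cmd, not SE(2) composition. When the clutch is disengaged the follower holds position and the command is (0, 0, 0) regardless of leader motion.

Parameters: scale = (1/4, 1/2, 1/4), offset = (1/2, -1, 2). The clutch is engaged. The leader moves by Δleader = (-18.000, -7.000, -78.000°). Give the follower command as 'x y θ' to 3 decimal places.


-4.000 -4.500 -17.500

axis x: 1/4·-18.000 + 1/2 = -4.000
axis y: 1/2·-7.000 + -1 = -4.500
axis θ: 1/4·-78.000 + 2 = -17.500


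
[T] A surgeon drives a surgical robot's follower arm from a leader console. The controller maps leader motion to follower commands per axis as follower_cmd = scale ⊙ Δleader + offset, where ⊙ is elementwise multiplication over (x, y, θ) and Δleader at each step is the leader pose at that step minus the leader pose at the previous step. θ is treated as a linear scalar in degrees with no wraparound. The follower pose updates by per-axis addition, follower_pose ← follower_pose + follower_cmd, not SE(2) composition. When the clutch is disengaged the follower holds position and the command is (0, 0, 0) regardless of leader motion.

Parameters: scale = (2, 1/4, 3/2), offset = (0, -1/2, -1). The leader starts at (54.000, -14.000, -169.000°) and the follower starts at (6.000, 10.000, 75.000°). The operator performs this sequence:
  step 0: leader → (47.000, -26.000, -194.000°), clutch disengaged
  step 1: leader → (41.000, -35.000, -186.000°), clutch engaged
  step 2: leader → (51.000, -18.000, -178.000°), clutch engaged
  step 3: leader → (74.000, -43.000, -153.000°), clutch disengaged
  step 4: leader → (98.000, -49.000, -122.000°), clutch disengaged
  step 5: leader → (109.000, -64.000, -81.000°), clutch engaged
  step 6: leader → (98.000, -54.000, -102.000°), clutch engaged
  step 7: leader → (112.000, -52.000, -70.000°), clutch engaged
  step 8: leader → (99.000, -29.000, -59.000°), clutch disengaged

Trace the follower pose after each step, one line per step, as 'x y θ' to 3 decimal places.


step 0: Δleader=(-7.000, -12.000, -25.000°), disengaged; cmd=(0,0,0) → follower holds at (6.000, 10.000, 75.000°)
step 1: Δleader=(-6.000, -9.000, 8.000°), engaged; cmd=(-12.000, -2.750, 11.000°) → follower=(-6.000, 7.250, 86.000°)
step 2: Δleader=(10.000, 17.000, 8.000°), engaged; cmd=(20.000, 3.750, 11.000°) → follower=(14.000, 11.000, 97.000°)
step 3: Δleader=(23.000, -25.000, 25.000°), disengaged; cmd=(0,0,0) → follower holds at (14.000, 11.000, 97.000°)
step 4: Δleader=(24.000, -6.000, 31.000°), disengaged; cmd=(0,0,0) → follower holds at (14.000, 11.000, 97.000°)
step 5: Δleader=(11.000, -15.000, 41.000°), engaged; cmd=(22.000, -4.250, 60.500°) → follower=(36.000, 6.750, 157.500°)
step 6: Δleader=(-11.000, 10.000, -21.000°), engaged; cmd=(-22.000, 2.000, -32.500°) → follower=(14.000, 8.750, 125.000°)
step 7: Δleader=(14.000, 2.000, 32.000°), engaged; cmd=(28.000, 0.000, 47.000°) → follower=(42.000, 8.750, 172.000°)
step 8: Δleader=(-13.000, 23.000, 11.000°), disengaged; cmd=(0,0,0) → follower holds at (42.000, 8.750, 172.000°)

6.000 10.000 75.000
-6.000 7.250 86.000
14.000 11.000 97.000
14.000 11.000 97.000
14.000 11.000 97.000
36.000 6.750 157.500
14.000 8.750 125.000
42.000 8.750 172.000
42.000 8.750 172.000


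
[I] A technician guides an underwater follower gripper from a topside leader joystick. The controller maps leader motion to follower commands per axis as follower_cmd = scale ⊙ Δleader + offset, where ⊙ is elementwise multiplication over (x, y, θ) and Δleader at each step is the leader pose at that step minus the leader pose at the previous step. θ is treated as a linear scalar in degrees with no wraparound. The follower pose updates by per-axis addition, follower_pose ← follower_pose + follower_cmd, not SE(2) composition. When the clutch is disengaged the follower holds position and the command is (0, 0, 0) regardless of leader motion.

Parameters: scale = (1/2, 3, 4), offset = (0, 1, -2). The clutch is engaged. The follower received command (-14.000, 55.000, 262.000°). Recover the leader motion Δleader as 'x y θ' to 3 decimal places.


axis x: (-14.000 − 0) / (1/2) = -28.000
axis y: (55.000 − 1) / (3) = 18.000
axis θ: (262.000 − -2) / (4) = 66.000

-28.000 18.000 66.000


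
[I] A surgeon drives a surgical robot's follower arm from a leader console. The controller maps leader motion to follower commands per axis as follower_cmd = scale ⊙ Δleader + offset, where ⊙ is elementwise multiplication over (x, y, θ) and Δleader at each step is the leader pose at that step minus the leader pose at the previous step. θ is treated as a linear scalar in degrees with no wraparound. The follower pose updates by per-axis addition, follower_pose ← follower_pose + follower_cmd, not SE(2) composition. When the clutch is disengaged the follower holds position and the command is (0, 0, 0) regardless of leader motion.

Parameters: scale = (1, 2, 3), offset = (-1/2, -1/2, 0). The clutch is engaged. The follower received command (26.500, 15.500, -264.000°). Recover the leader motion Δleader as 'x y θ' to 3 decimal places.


axis x: (26.500 − -1/2) / (1) = 27.000
axis y: (15.500 − -1/2) / (2) = 8.000
axis θ: (-264.000 − 0) / (3) = -88.000

27.000 8.000 -88.000


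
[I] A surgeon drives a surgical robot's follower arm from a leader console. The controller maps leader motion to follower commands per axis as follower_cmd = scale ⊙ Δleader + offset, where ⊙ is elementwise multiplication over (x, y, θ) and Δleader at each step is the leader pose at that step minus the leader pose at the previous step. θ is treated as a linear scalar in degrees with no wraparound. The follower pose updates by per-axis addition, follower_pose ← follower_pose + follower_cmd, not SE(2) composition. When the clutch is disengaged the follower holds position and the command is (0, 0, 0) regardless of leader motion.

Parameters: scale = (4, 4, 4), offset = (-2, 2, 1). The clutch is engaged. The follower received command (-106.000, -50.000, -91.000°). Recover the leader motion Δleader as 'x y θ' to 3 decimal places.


-26.000 -13.000 -23.000

axis x: (-106.000 − -2) / (4) = -26.000
axis y: (-50.000 − 2) / (4) = -13.000
axis θ: (-91.000 − 1) / (4) = -23.000


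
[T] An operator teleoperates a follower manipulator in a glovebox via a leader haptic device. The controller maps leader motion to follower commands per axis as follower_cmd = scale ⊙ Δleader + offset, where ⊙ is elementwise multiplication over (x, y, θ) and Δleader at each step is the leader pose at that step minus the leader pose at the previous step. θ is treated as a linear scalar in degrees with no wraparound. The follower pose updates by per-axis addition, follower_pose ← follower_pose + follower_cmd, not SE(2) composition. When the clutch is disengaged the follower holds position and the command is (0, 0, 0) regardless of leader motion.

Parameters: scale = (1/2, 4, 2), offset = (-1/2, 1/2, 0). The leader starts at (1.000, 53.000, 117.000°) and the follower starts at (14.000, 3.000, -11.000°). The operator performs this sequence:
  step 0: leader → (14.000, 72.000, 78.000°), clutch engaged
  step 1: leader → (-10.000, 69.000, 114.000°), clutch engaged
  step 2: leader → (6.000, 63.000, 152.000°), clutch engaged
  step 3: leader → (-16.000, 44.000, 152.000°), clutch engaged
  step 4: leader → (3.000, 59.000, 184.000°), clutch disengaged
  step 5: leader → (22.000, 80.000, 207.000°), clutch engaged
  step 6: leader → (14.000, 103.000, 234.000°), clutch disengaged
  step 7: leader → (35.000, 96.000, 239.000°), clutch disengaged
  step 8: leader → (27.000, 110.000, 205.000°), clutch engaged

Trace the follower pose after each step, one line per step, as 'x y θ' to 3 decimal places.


step 0: Δleader=(13.000, 19.000, -39.000°), engaged; cmd=(6.000, 76.500, -78.000°) → follower=(20.000, 79.500, -89.000°)
step 1: Δleader=(-24.000, -3.000, 36.000°), engaged; cmd=(-12.500, -11.500, 72.000°) → follower=(7.500, 68.000, -17.000°)
step 2: Δleader=(16.000, -6.000, 38.000°), engaged; cmd=(7.500, -23.500, 76.000°) → follower=(15.000, 44.500, 59.000°)
step 3: Δleader=(-22.000, -19.000, 0.000°), engaged; cmd=(-11.500, -75.500, 0.000°) → follower=(3.500, -31.000, 59.000°)
step 4: Δleader=(19.000, 15.000, 32.000°), disengaged; cmd=(0,0,0) → follower holds at (3.500, -31.000, 59.000°)
step 5: Δleader=(19.000, 21.000, 23.000°), engaged; cmd=(9.000, 84.500, 46.000°) → follower=(12.500, 53.500, 105.000°)
step 6: Δleader=(-8.000, 23.000, 27.000°), disengaged; cmd=(0,0,0) → follower holds at (12.500, 53.500, 105.000°)
step 7: Δleader=(21.000, -7.000, 5.000°), disengaged; cmd=(0,0,0) → follower holds at (12.500, 53.500, 105.000°)
step 8: Δleader=(-8.000, 14.000, -34.000°), engaged; cmd=(-4.500, 56.500, -68.000°) → follower=(8.000, 110.000, 37.000°)

20.000 79.500 -89.000
7.500 68.000 -17.000
15.000 44.500 59.000
3.500 -31.000 59.000
3.500 -31.000 59.000
12.500 53.500 105.000
12.500 53.500 105.000
12.500 53.500 105.000
8.000 110.000 37.000


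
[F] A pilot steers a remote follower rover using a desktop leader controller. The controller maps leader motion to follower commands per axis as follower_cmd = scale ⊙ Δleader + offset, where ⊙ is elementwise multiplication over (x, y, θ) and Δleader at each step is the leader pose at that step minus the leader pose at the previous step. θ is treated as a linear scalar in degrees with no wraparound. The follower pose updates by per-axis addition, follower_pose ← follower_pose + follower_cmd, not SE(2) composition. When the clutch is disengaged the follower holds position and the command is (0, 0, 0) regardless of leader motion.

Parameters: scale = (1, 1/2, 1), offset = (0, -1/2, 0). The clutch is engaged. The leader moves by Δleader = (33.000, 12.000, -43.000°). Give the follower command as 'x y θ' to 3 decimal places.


33.000 5.500 -43.000

axis x: 1·33.000 + 0 = 33.000
axis y: 1/2·12.000 + -1/2 = 5.500
axis θ: 1·-43.000 + 0 = -43.000


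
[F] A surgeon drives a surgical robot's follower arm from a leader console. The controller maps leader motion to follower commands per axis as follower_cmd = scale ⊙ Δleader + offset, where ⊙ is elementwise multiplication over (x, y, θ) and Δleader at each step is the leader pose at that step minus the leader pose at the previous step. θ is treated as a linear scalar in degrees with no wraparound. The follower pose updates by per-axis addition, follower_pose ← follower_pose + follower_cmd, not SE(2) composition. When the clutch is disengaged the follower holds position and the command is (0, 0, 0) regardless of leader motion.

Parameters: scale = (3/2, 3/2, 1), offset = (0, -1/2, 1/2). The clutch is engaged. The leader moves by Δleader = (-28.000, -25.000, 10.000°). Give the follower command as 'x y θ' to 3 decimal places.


-42.000 -38.000 10.500

axis x: 3/2·-28.000 + 0 = -42.000
axis y: 3/2·-25.000 + -1/2 = -38.000
axis θ: 1·10.000 + 1/2 = 10.500


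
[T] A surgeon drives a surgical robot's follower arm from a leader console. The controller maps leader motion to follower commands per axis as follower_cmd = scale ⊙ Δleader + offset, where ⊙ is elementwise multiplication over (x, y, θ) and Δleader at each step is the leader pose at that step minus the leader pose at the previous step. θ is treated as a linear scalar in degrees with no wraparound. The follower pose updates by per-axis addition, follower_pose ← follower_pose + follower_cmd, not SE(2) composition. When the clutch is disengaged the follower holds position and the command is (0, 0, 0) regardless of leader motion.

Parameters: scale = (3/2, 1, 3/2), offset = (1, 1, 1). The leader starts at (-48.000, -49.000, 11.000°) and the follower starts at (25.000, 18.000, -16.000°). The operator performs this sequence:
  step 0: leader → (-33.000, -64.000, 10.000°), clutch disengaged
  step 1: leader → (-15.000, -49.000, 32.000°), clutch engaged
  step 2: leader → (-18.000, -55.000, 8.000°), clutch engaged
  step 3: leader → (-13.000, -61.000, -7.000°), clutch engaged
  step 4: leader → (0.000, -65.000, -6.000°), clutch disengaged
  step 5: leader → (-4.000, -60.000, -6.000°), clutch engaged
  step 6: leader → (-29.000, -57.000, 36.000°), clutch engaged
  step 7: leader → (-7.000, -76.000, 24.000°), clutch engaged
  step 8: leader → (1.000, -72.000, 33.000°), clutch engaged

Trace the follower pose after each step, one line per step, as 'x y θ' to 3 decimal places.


step 0: Δleader=(15.000, -15.000, -1.000°), disengaged; cmd=(0,0,0) → follower holds at (25.000, 18.000, -16.000°)
step 1: Δleader=(18.000, 15.000, 22.000°), engaged; cmd=(28.000, 16.000, 34.000°) → follower=(53.000, 34.000, 18.000°)
step 2: Δleader=(-3.000, -6.000, -24.000°), engaged; cmd=(-3.500, -5.000, -35.000°) → follower=(49.500, 29.000, -17.000°)
step 3: Δleader=(5.000, -6.000, -15.000°), engaged; cmd=(8.500, -5.000, -21.500°) → follower=(58.000, 24.000, -38.500°)
step 4: Δleader=(13.000, -4.000, 1.000°), disengaged; cmd=(0,0,0) → follower holds at (58.000, 24.000, -38.500°)
step 5: Δleader=(-4.000, 5.000, 0.000°), engaged; cmd=(-5.000, 6.000, 1.000°) → follower=(53.000, 30.000, -37.500°)
step 6: Δleader=(-25.000, 3.000, 42.000°), engaged; cmd=(-36.500, 4.000, 64.000°) → follower=(16.500, 34.000, 26.500°)
step 7: Δleader=(22.000, -19.000, -12.000°), engaged; cmd=(34.000, -18.000, -17.000°) → follower=(50.500, 16.000, 9.500°)
step 8: Δleader=(8.000, 4.000, 9.000°), engaged; cmd=(13.000, 5.000, 14.500°) → follower=(63.500, 21.000, 24.000°)

25.000 18.000 -16.000
53.000 34.000 18.000
49.500 29.000 -17.000
58.000 24.000 -38.500
58.000 24.000 -38.500
53.000 30.000 -37.500
16.500 34.000 26.500
50.500 16.000 9.500
63.500 21.000 24.000


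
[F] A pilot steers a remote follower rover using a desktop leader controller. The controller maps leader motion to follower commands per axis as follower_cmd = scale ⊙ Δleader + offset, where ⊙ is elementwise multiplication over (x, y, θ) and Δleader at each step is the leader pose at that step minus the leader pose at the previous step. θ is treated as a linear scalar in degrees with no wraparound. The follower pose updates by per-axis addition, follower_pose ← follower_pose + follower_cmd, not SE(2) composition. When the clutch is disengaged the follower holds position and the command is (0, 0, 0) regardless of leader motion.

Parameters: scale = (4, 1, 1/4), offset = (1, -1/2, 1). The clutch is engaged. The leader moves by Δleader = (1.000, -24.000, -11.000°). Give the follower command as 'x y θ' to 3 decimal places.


axis x: 4·1.000 + 1 = 5.000
axis y: 1·-24.000 + -1/2 = -24.500
axis θ: 1/4·-11.000 + 1 = -1.750

5.000 -24.500 -1.750


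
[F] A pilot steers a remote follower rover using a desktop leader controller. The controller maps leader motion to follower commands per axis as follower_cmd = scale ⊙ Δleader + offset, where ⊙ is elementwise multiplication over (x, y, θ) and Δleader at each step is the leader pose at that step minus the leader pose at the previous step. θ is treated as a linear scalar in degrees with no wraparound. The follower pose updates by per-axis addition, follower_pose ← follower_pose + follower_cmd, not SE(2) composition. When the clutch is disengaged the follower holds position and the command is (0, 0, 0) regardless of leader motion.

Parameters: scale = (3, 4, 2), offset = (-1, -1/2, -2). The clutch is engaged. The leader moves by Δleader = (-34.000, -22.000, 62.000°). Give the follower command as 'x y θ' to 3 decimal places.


-103.000 -88.500 122.000

axis x: 3·-34.000 + -1 = -103.000
axis y: 4·-22.000 + -1/2 = -88.500
axis θ: 2·62.000 + -2 = 122.000


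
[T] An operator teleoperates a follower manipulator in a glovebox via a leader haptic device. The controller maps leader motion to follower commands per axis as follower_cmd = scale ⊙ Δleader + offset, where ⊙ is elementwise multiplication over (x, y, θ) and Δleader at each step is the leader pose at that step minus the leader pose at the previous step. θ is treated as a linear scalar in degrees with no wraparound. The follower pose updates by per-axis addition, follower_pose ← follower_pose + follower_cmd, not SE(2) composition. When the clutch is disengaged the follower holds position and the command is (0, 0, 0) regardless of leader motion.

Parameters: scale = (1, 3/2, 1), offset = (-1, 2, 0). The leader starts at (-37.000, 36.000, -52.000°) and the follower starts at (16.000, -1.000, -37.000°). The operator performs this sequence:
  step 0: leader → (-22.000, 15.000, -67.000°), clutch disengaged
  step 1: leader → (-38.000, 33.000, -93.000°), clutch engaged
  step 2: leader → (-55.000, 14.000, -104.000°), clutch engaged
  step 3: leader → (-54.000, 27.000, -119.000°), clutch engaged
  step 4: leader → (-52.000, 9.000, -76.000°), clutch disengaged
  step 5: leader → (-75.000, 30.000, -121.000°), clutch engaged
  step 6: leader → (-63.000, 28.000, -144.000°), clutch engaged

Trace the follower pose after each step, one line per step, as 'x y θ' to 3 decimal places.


16.000 -1.000 -37.000
-1.000 28.000 -63.000
-19.000 1.500 -74.000
-19.000 23.000 -89.000
-19.000 23.000 -89.000
-43.000 56.500 -134.000
-32.000 55.500 -157.000

step 0: Δleader=(15.000, -21.000, -15.000°), disengaged; cmd=(0,0,0) → follower holds at (16.000, -1.000, -37.000°)
step 1: Δleader=(-16.000, 18.000, -26.000°), engaged; cmd=(-17.000, 29.000, -26.000°) → follower=(-1.000, 28.000, -63.000°)
step 2: Δleader=(-17.000, -19.000, -11.000°), engaged; cmd=(-18.000, -26.500, -11.000°) → follower=(-19.000, 1.500, -74.000°)
step 3: Δleader=(1.000, 13.000, -15.000°), engaged; cmd=(0.000, 21.500, -15.000°) → follower=(-19.000, 23.000, -89.000°)
step 4: Δleader=(2.000, -18.000, 43.000°), disengaged; cmd=(0,0,0) → follower holds at (-19.000, 23.000, -89.000°)
step 5: Δleader=(-23.000, 21.000, -45.000°), engaged; cmd=(-24.000, 33.500, -45.000°) → follower=(-43.000, 56.500, -134.000°)
step 6: Δleader=(12.000, -2.000, -23.000°), engaged; cmd=(11.000, -1.000, -23.000°) → follower=(-32.000, 55.500, -157.000°)


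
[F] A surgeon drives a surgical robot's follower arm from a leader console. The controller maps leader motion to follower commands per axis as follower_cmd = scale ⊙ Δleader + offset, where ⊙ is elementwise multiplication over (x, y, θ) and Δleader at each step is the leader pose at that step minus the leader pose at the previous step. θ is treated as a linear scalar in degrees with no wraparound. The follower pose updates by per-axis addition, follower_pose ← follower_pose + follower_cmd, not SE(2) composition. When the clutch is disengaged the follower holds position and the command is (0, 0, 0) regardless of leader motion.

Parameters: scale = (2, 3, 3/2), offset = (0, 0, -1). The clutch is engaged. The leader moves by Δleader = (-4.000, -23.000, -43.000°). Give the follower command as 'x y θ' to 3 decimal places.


-8.000 -69.000 -65.500

axis x: 2·-4.000 + 0 = -8.000
axis y: 3·-23.000 + 0 = -69.000
axis θ: 3/2·-43.000 + -1 = -65.500


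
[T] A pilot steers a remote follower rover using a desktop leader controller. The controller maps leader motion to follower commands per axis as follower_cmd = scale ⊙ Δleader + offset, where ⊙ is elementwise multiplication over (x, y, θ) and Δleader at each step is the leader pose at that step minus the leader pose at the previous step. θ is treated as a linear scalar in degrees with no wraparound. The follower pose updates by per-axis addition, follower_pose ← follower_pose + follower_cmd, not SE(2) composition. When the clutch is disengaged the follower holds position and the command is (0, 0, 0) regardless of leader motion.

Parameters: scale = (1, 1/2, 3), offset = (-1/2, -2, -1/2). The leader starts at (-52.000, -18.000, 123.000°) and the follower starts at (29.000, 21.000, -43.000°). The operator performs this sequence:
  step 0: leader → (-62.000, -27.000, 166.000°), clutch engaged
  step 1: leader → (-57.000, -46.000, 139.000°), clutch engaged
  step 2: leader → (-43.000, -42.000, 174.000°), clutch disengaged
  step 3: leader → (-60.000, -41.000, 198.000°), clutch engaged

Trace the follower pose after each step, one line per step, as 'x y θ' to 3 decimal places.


18.500 14.500 85.500
23.000 3.000 4.000
23.000 3.000 4.000
5.500 1.500 75.500

step 0: Δleader=(-10.000, -9.000, 43.000°), engaged; cmd=(-10.500, -6.500, 128.500°) → follower=(18.500, 14.500, 85.500°)
step 1: Δleader=(5.000, -19.000, -27.000°), engaged; cmd=(4.500, -11.500, -81.500°) → follower=(23.000, 3.000, 4.000°)
step 2: Δleader=(14.000, 4.000, 35.000°), disengaged; cmd=(0,0,0) → follower holds at (23.000, 3.000, 4.000°)
step 3: Δleader=(-17.000, 1.000, 24.000°), engaged; cmd=(-17.500, -1.500, 71.500°) → follower=(5.500, 1.500, 75.500°)


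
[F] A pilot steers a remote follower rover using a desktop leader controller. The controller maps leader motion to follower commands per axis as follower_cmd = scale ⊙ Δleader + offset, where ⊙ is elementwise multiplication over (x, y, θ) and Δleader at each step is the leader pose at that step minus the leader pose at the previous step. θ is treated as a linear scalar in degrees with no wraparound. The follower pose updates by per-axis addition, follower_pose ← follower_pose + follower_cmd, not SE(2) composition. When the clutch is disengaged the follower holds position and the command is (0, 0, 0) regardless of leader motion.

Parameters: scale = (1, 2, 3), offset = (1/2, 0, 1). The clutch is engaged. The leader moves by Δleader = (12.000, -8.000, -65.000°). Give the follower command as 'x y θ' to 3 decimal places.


axis x: 1·12.000 + 1/2 = 12.500
axis y: 2·-8.000 + 0 = -16.000
axis θ: 3·-65.000 + 1 = -194.000

12.500 -16.000 -194.000


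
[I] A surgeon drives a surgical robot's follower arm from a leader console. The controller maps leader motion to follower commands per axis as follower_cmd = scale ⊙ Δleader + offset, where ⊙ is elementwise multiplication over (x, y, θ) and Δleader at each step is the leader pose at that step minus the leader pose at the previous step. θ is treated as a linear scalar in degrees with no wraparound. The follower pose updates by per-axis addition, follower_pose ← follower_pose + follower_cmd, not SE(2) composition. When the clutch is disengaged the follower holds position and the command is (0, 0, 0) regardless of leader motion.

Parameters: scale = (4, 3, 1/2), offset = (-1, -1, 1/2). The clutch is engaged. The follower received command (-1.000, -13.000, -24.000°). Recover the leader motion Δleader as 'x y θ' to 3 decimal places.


0.000 -4.000 -49.000

axis x: (-1.000 − -1) / (4) = 0.000
axis y: (-13.000 − -1) / (3) = -4.000
axis θ: (-24.000 − 1/2) / (1/2) = -49.000


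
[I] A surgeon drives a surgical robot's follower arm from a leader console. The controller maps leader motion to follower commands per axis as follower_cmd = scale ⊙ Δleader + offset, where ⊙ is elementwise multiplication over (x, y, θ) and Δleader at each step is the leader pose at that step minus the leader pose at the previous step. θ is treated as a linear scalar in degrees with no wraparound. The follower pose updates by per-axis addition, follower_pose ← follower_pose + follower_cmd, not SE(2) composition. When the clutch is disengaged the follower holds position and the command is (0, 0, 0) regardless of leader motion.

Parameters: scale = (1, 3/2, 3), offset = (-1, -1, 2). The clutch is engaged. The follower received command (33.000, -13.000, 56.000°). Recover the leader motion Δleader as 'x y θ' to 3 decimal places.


34.000 -8.000 18.000

axis x: (33.000 − -1) / (1) = 34.000
axis y: (-13.000 − -1) / (3/2) = -8.000
axis θ: (56.000 − 2) / (3) = 18.000


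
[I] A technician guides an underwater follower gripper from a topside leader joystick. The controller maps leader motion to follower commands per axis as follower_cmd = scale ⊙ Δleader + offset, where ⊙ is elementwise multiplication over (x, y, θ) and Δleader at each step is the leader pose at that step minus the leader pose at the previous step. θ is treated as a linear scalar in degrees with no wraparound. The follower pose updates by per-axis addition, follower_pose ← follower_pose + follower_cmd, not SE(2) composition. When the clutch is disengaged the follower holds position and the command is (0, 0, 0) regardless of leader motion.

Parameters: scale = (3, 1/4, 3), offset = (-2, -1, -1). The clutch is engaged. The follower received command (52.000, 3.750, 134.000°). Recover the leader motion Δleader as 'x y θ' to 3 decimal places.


18.000 19.000 45.000

axis x: (52.000 − -2) / (3) = 18.000
axis y: (3.750 − -1) / (1/4) = 19.000
axis θ: (134.000 − -1) / (3) = 45.000


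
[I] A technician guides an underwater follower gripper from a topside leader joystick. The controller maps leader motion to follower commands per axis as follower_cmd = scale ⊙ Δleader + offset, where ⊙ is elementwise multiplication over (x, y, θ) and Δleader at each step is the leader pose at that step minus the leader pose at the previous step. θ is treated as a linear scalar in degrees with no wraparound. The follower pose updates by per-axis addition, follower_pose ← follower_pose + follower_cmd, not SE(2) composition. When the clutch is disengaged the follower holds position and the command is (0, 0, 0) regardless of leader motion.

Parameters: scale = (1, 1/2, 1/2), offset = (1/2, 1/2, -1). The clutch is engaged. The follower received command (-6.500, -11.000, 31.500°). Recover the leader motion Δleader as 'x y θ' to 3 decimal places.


-7.000 -23.000 65.000

axis x: (-6.500 − 1/2) / (1) = -7.000
axis y: (-11.000 − 1/2) / (1/2) = -23.000
axis θ: (31.500 − -1) / (1/2) = 65.000


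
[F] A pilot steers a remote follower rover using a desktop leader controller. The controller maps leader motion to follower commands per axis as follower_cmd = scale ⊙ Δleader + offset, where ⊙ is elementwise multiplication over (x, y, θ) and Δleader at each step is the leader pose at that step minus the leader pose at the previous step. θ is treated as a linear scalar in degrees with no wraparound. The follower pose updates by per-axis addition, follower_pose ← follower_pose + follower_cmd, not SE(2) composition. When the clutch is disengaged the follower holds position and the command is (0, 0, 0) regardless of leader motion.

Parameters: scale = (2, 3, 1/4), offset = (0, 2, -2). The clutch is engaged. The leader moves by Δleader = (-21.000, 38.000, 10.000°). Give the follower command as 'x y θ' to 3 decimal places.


-42.000 116.000 0.500

axis x: 2·-21.000 + 0 = -42.000
axis y: 3·38.000 + 2 = 116.000
axis θ: 1/4·10.000 + -2 = 0.500


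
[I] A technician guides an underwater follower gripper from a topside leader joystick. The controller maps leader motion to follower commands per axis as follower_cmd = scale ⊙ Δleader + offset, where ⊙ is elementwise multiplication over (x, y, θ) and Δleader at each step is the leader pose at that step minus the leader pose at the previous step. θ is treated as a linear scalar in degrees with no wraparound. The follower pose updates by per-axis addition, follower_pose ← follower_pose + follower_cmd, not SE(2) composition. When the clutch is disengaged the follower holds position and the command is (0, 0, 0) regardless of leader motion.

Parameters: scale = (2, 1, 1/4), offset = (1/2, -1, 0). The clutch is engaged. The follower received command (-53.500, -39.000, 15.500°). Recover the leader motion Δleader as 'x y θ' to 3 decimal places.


axis x: (-53.500 − 1/2) / (2) = -27.000
axis y: (-39.000 − -1) / (1) = -38.000
axis θ: (15.500 − 0) / (1/4) = 62.000

-27.000 -38.000 62.000


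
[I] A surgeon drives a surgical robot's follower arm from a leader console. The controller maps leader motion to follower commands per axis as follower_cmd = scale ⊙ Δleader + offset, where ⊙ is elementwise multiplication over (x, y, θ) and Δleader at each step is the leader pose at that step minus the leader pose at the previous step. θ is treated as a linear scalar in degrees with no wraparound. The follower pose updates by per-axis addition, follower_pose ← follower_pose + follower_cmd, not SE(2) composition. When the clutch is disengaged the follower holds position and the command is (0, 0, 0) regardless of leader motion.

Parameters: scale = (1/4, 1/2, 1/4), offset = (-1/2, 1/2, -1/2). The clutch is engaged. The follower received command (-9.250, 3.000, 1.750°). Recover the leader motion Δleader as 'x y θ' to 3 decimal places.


-35.000 5.000 9.000

axis x: (-9.250 − -1/2) / (1/4) = -35.000
axis y: (3.000 − 1/2) / (1/2) = 5.000
axis θ: (1.750 − -1/2) / (1/4) = 9.000


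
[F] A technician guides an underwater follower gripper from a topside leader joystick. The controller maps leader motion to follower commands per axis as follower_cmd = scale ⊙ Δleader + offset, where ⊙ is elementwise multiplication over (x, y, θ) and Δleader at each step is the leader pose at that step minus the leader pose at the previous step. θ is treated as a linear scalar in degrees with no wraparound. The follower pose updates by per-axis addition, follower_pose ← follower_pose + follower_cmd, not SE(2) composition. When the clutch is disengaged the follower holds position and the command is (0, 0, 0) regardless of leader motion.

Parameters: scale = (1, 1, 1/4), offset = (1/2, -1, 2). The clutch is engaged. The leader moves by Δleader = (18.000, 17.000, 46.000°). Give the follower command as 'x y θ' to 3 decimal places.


axis x: 1·18.000 + 1/2 = 18.500
axis y: 1·17.000 + -1 = 16.000
axis θ: 1/4·46.000 + 2 = 13.500

18.500 16.000 13.500


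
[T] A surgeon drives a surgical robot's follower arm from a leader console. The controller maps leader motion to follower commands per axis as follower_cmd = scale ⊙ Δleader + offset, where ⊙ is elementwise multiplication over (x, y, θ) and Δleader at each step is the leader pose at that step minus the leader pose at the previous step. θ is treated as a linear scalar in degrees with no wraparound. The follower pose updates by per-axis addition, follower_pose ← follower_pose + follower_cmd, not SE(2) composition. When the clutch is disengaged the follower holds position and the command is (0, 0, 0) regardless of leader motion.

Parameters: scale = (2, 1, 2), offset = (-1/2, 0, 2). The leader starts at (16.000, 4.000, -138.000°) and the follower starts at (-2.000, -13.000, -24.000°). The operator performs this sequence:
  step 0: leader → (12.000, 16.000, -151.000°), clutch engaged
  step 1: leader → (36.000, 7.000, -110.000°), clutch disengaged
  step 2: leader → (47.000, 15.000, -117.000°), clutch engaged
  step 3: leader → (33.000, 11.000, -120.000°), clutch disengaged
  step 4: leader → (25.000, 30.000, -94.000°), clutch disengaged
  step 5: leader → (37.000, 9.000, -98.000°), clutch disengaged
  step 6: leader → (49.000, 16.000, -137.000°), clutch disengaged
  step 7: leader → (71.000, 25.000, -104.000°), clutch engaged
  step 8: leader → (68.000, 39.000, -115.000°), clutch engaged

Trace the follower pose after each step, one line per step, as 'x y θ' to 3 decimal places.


-10.500 -1.000 -48.000
-10.500 -1.000 -48.000
11.000 7.000 -60.000
11.000 7.000 -60.000
11.000 7.000 -60.000
11.000 7.000 -60.000
11.000 7.000 -60.000
54.500 16.000 8.000
48.000 30.000 -12.000

step 0: Δleader=(-4.000, 12.000, -13.000°), engaged; cmd=(-8.500, 12.000, -24.000°) → follower=(-10.500, -1.000, -48.000°)
step 1: Δleader=(24.000, -9.000, 41.000°), disengaged; cmd=(0,0,0) → follower holds at (-10.500, -1.000, -48.000°)
step 2: Δleader=(11.000, 8.000, -7.000°), engaged; cmd=(21.500, 8.000, -12.000°) → follower=(11.000, 7.000, -60.000°)
step 3: Δleader=(-14.000, -4.000, -3.000°), disengaged; cmd=(0,0,0) → follower holds at (11.000, 7.000, -60.000°)
step 4: Δleader=(-8.000, 19.000, 26.000°), disengaged; cmd=(0,0,0) → follower holds at (11.000, 7.000, -60.000°)
step 5: Δleader=(12.000, -21.000, -4.000°), disengaged; cmd=(0,0,0) → follower holds at (11.000, 7.000, -60.000°)
step 6: Δleader=(12.000, 7.000, -39.000°), disengaged; cmd=(0,0,0) → follower holds at (11.000, 7.000, -60.000°)
step 7: Δleader=(22.000, 9.000, 33.000°), engaged; cmd=(43.500, 9.000, 68.000°) → follower=(54.500, 16.000, 8.000°)
step 8: Δleader=(-3.000, 14.000, -11.000°), engaged; cmd=(-6.500, 14.000, -20.000°) → follower=(48.000, 30.000, -12.000°)


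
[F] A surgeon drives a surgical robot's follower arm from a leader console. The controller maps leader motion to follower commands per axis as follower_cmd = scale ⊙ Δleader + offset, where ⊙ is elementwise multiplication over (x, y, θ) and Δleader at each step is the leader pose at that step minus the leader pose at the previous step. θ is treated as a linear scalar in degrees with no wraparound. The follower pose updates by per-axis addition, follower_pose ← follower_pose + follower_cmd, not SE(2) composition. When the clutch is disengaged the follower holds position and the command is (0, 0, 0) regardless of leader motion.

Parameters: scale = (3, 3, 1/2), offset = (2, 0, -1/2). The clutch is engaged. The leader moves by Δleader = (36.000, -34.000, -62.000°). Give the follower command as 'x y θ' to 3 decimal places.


axis x: 3·36.000 + 2 = 110.000
axis y: 3·-34.000 + 0 = -102.000
axis θ: 1/2·-62.000 + -1/2 = -31.500

110.000 -102.000 -31.500


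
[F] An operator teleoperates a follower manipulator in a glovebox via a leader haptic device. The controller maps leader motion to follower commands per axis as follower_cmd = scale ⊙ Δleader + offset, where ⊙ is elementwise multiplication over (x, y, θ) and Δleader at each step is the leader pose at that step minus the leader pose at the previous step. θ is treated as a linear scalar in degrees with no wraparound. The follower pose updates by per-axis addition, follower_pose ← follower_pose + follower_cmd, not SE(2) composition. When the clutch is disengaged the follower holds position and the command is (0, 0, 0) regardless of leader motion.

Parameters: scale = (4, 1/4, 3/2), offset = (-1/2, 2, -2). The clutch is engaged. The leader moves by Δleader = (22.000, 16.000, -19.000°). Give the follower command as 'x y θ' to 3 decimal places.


87.500 6.000 -30.500

axis x: 4·22.000 + -1/2 = 87.500
axis y: 1/4·16.000 + 2 = 6.000
axis θ: 3/2·-19.000 + -2 = -30.500


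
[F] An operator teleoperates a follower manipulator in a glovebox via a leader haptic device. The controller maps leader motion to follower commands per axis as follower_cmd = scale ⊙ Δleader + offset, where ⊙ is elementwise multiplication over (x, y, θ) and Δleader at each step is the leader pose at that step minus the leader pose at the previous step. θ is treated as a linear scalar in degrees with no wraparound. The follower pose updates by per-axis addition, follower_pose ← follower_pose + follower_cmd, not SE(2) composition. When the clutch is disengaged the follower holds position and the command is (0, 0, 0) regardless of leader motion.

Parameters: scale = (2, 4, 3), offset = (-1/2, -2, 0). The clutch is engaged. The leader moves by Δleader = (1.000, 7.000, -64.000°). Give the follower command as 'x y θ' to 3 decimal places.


axis x: 2·1.000 + -1/2 = 1.500
axis y: 4·7.000 + -2 = 26.000
axis θ: 3·-64.000 + 0 = -192.000

1.500 26.000 -192.000


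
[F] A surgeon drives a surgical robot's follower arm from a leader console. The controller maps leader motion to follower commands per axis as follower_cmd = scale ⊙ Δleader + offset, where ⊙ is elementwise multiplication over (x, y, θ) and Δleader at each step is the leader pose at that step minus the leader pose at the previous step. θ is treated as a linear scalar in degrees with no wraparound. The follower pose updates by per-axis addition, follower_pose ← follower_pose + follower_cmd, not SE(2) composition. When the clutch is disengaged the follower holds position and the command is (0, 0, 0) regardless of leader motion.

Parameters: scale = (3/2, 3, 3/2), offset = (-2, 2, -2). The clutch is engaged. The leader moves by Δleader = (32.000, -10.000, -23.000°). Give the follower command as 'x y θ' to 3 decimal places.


46.000 -28.000 -36.500

axis x: 3/2·32.000 + -2 = 46.000
axis y: 3·-10.000 + 2 = -28.000
axis θ: 3/2·-23.000 + -2 = -36.500


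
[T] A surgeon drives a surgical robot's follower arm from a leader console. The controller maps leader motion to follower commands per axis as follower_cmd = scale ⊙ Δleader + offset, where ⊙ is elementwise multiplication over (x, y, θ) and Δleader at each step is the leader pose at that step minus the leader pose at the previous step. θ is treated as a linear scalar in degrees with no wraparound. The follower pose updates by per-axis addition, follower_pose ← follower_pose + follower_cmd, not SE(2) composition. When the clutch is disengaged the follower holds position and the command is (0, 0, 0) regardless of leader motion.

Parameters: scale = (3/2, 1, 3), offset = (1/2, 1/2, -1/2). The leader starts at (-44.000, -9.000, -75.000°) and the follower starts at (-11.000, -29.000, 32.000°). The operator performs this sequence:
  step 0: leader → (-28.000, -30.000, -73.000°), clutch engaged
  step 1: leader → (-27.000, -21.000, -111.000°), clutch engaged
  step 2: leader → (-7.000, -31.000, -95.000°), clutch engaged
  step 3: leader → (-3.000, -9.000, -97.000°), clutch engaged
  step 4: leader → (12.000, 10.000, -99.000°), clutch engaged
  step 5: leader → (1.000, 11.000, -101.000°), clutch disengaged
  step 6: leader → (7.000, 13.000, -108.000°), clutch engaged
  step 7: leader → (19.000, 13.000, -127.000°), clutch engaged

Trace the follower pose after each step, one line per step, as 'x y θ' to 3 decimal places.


step 0: Δleader=(16.000, -21.000, 2.000°), engaged; cmd=(24.500, -20.500, 5.500°) → follower=(13.500, -49.500, 37.500°)
step 1: Δleader=(1.000, 9.000, -38.000°), engaged; cmd=(2.000, 9.500, -114.500°) → follower=(15.500, -40.000, -77.000°)
step 2: Δleader=(20.000, -10.000, 16.000°), engaged; cmd=(30.500, -9.500, 47.500°) → follower=(46.000, -49.500, -29.500°)
step 3: Δleader=(4.000, 22.000, -2.000°), engaged; cmd=(6.500, 22.500, -6.500°) → follower=(52.500, -27.000, -36.000°)
step 4: Δleader=(15.000, 19.000, -2.000°), engaged; cmd=(23.000, 19.500, -6.500°) → follower=(75.500, -7.500, -42.500°)
step 5: Δleader=(-11.000, 1.000, -2.000°), disengaged; cmd=(0,0,0) → follower holds at (75.500, -7.500, -42.500°)
step 6: Δleader=(6.000, 2.000, -7.000°), engaged; cmd=(9.500, 2.500, -21.500°) → follower=(85.000, -5.000, -64.000°)
step 7: Δleader=(12.000, 0.000, -19.000°), engaged; cmd=(18.500, 0.500, -57.500°) → follower=(103.500, -4.500, -121.500°)

13.500 -49.500 37.500
15.500 -40.000 -77.000
46.000 -49.500 -29.500
52.500 -27.000 -36.000
75.500 -7.500 -42.500
75.500 -7.500 -42.500
85.000 -5.000 -64.000
103.500 -4.500 -121.500
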